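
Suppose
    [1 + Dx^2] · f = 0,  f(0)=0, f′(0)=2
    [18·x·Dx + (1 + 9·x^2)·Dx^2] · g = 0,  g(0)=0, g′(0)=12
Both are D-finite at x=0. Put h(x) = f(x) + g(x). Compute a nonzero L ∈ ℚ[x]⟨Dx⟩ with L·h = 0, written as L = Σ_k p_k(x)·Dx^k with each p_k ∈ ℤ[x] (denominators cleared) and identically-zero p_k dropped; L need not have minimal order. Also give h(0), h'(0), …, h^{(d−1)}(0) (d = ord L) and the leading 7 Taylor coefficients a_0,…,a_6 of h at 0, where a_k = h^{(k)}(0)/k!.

f: a_k = 0, 2, 0, -1/3, 0, 1/60, 0, …
g: a_k = 0, 12, 0, -36, 0, 972/5, 0, …
Weyl lclm of L_f,L_g ⇒ L₀ (ord ≤ 4).
L = (-1926·x + 17820·x^3 + 1458·x^5)·Dx + (-17 + 351·x^2 + 4617·x^4 + 729·x^6)·Dx^2 + (-1926·x + 17820·x^3 + 1458·x^5)·Dx^3 + (-17 + 351·x^2 + 4617·x^4 + 729·x^6)·Dx^4  (order 4).
h: a_k = 0, 14, 0, -109/3, 0, 2333/12, 0, …
ICs: h(0) = 0, h′(0) = 14, h′′(0) = 0, h′′′(0) = -218.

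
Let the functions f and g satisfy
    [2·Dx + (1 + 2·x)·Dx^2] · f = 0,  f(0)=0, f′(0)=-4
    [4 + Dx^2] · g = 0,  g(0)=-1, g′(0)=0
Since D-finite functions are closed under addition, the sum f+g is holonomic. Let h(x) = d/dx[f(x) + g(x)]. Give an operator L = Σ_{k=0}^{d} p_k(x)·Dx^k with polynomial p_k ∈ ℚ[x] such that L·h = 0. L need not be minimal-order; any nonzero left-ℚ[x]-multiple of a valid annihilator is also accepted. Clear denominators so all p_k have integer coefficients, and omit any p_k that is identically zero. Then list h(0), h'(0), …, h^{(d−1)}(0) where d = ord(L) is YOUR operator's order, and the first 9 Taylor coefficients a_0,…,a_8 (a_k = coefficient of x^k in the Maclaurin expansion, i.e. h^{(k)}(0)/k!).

f: a_k = 0, -4, 4, -16/3, 8, -64/5, 64/3, -256/7, 64, …
g: a_k = -1, 0, 2, 0, -2/3, 0, 4/45, 0, -2/315, …
L₀ := lclm(L_f,L_g); ord L₀ ≤ 2+2.
h₀' ⇒ L via d/dx closure of L₀.
L = (56 + 32·x + 32·x^2) + (12 + 40·x + 48·x^2 + 32·x^3)·Dx + (14 + 8·x + 8·x^2)·Dx^2 + (3 + 10·x + 12·x^2 + 8·x^3)·Dx^3  (order 3).
h: a_k = -4, 12, -16, 88/3, -64, 1928/15, -256, 161264/315, -1024, …
ICs: h(0) = -4, h′(0) = 12, h′′(0) = -32.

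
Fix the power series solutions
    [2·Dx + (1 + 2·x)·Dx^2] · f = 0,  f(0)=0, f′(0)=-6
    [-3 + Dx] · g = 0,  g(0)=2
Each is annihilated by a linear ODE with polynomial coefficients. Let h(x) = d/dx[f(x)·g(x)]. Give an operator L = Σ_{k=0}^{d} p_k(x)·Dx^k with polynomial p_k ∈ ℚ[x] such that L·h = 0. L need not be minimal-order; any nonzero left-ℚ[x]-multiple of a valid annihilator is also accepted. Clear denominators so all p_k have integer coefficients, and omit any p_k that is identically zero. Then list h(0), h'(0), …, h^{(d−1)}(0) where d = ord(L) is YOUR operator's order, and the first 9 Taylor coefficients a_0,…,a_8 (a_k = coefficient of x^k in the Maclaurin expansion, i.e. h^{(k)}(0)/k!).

f: a_k = 0, -6, 6, -8, 12, -96/5, 32, -384/7, 96, …
g: a_k = 2, 6, 9, 9, 27/4, 81/20, 81/40, 243/280, 729/2240, …
Sym-product of L_f,L_g gives L₀ (≤ ord 2).
h₀' ⇒ L via d/dx closure of L₀.
L = (15 + 36·x + 108·x^2) + (-8 - 36·x - 72·x^2)·Dx + (1 + 8·x + 12·x^2)·Dx^2  (order 2).
h: a_k = -12, -48, -102, -96, -249/2, 6, -3411/20, 1344/5, -655131/1120, …
ICs: h(0) = -12, h′(0) = -48.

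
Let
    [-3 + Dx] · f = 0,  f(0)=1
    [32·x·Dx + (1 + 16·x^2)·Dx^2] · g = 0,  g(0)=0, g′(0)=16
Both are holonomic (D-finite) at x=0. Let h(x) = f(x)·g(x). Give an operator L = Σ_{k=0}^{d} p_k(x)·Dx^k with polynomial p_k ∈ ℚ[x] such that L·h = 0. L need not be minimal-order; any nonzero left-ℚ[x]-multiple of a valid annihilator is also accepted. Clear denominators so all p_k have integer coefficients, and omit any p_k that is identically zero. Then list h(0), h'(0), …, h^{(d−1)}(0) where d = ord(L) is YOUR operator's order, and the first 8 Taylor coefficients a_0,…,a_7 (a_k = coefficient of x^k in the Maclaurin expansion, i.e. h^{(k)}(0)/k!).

L = (9 - 96·x + 144·x^2) + (-6 + 32·x - 96·x^2)·Dx + (1 + 16·x^2)·Dx^2  (order 2).
h: a_k = 0, 16, 48, -40/3, -184, 2446/5, 2106, -208169/35, …
ICs: h(0) = 0, h′(0) = 16.

f: a_k = 1, 3, 9/2, 9/2, 27/8, 81/40, 81/80, 243/560, …
g: a_k = 0, 16, 0, -256/3, 0, 4096/5, 0, -65536/7, …
L₀ := L_f ⊗_s L_g (sym. prod.), ord ≤ 2.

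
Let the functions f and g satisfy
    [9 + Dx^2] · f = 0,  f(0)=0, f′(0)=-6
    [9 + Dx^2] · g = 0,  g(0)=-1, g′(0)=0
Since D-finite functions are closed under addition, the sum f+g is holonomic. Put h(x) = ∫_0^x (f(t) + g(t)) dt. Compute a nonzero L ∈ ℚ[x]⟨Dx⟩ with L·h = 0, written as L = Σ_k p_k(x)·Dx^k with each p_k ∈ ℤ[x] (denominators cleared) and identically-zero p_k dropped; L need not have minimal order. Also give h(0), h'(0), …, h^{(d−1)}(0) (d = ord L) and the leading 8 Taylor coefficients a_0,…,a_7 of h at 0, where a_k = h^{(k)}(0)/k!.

f: a_k = 0, -6, 0, 9, 0, -81/20, 0, 243/280, …
g: a_k = -1, 0, 9/2, 0, -27/8, 0, 81/80, 0, …
Sum ⇒ L₀ = lclm(L_f,L_g) in ℚ(x)⟨Dx⟩.
Integrate: L := L₀·Dx.
L = 9·Dx + Dx^3  (order 3).
h: a_k = 0, -1, -3, 3/2, 9/4, -27/40, -27/40, 81/560, …
ICs: h(0) = 0, h′(0) = -1, h′′(0) = -6.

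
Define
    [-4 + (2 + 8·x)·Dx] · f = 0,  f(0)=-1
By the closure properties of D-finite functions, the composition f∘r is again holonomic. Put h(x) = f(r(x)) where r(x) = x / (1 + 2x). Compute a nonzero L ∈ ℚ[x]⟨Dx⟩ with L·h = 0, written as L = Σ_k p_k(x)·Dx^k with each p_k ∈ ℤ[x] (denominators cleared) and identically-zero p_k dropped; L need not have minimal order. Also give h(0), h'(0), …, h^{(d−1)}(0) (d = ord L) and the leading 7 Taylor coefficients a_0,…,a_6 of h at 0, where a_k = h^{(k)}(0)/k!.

f: a_k = -1, -2, 2, -4, 10, -28, 84, …
L₀ from L_f via x↦r, Dx↦r'^{-1}Dx.
L = -2 + (1 + 8·x + 12·x^2)·Dx  (order 1).
h: a_k = -1, -2, 6, -20, 74, -300, 1308, …
ICs: h(0) = -1.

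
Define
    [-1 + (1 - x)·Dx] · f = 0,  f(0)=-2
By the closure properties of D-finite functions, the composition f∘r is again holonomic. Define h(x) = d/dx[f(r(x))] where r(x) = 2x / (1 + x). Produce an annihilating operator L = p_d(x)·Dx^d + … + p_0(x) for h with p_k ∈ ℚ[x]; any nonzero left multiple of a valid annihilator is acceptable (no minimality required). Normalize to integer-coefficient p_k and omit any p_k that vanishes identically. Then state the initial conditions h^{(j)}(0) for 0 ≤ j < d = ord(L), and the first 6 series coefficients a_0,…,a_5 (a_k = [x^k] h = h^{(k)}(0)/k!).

L = 2 + (-1 + x)·Dx  (order 1).
h: a_k = -4, -8, -12, -16, -20, -24, …
ICs: h(0) = -4.

f: a_k = -2, -2, -2, -2, -2, -2, …
f∘r: x↦r, Dx↦Dx/r' in L_f ⇒ L₀.
h=h₀': d/dx-closure on L₀ ⇒ L.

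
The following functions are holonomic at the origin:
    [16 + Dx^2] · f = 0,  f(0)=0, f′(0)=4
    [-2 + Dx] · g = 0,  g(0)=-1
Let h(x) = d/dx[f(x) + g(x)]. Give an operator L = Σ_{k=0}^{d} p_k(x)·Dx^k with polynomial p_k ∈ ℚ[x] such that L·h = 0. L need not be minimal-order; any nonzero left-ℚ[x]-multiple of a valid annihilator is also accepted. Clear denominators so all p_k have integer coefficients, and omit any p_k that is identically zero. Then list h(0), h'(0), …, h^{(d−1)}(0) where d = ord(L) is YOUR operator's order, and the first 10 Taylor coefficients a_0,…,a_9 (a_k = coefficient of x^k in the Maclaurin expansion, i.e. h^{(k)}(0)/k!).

L = 32 - 16·Dx + 2·Dx^2 - Dx^3  (order 3).
h: a_k = 2, -4, -36, -8/3, 124/3, -8/15, -344/15, -16/315, 292/45, -8/2835, …
ICs: h(0) = 2, h′(0) = -4, h′′(0) = -72.

f: a_k = 0, 4, 0, -32/3, 0, 128/15, 0, -1024/315, 0, 2048/2835, …
g: a_k = -1, -2, -2, -4/3, -2/3, -4/15, -4/45, -8/315, -2/315, -4/2835, …
L₀ := lclm(L_f,L_g); ord L₀ ≤ 2+1.
h₀' ⇒ L via d/dx closure of L₀.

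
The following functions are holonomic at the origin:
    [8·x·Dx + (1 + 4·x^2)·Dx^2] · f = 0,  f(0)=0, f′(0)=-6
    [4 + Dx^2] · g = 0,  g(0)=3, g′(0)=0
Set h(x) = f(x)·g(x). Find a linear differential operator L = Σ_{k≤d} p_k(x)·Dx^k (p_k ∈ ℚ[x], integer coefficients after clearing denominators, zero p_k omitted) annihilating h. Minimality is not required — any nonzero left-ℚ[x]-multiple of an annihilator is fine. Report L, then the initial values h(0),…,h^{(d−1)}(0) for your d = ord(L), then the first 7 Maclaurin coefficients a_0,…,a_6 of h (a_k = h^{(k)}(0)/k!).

L = (80 + 832·x^2 + 1408·x^4 + 2048·x^6 + 2048·x^8) + (96·x + 640·x^3 + 1536·x^5 + 2048·x^7)·Dx + (24 + 256·x^2 + 576·x^4 + 1024·x^6 + 1024·x^8)·Dx^2 + (24·x + 160·x^3 + 384·x^5 + 512·x^7)·Dx^3 + (1 + 12·x^2 + 56·x^4 + 128·x^6 + 128·x^8)·Dx^4  (order 4).
h: a_k = 0, -18, 0, 60, 0, -588/5, 0, …
ICs: h(0) = 0, h′(0) = -18, h′′(0) = 0, h′′′(0) = 360.

f: a_k = 0, -6, 0, 8, 0, -96/5, 0, …
g: a_k = 3, 0, -6, 0, 2, 0, -4/15, …
h₀=f·g: eliminate ⇒ L₀, order ≤ 2·2.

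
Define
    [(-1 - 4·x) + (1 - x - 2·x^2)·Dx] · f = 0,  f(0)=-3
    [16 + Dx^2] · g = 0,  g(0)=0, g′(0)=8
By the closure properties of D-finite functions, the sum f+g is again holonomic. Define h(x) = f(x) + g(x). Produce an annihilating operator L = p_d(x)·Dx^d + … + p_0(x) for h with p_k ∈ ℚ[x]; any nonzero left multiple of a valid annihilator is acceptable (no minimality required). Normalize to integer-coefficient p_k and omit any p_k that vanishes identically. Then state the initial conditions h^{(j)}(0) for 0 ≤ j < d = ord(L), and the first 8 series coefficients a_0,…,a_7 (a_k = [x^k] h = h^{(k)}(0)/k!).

f: a_k = -3, -3, -9, -15, -33, -63, -129, -255, …
g: a_k = 0, 8, 0, -64/3, 0, 256/15, 0, -2048/315, …
Sum ⇒ L₀ = lclm(L_f,L_g) in ℚ(x)⟨Dx⟩.
L = (368 + 1408·x - 256·x^2 + 512·x^3 + 2560·x^4 + 2048·x^5) + (-176 + 336·x + 384·x^2 - 1024·x^3 - 384·x^4 + 1536·x^5 + 1024·x^6)·Dx + (23 + 88·x - 16·x^2 + 32·x^3 + 160·x^4 + 128·x^5)·Dx^2 + (-11 + 21·x + 24·x^2 - 64·x^3 - 24·x^4 + 96·x^5 + 64·x^6)·Dx^3  (order 3).
h: a_k = -3, 5, -9, -109/3, -33, -689/15, -129, -82373/315, …
ICs: h(0) = -3, h′(0) = 5, h′′(0) = -18.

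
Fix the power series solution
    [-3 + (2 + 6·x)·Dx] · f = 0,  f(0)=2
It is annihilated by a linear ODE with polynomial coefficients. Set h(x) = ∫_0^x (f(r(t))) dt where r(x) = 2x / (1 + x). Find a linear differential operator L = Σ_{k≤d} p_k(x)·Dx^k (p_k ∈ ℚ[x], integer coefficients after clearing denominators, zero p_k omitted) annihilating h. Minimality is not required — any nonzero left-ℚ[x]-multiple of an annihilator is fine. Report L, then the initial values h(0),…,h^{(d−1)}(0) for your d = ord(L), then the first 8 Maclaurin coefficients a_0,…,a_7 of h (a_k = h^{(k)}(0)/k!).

L = -3·Dx + (1 + 8·x + 7·x^2)·Dx^2  (order 2).
h: a_k = 0, 2, 3, -5, 51/4, -861/20, 1379/8, -6141/8, …
ICs: h(0) = 0, h′(0) = 2.

f: a_k = 2, 3, -9/4, 27/8, -405/64, 1701/128, -15309/512, 72171/1024, …
Substitute x→r, Dx→(1/r')Dx; clear ⇒ L₀.
h=∫₀ˣh₀: take L = L₀·Dx.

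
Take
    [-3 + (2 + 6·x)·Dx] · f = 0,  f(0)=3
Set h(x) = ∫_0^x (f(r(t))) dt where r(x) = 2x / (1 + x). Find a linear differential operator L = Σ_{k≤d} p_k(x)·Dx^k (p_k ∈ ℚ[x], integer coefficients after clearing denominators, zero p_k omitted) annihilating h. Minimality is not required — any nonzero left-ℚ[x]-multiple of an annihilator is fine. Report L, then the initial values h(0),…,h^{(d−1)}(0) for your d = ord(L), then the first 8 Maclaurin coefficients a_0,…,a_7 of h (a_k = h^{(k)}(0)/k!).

L = -3·Dx + (1 + 8·x + 7·x^2)·Dx^2  (order 2).
h: a_k = 0, 3, 9/2, -15/2, 153/8, -2583/40, 4137/16, -18423/16, …
ICs: h(0) = 0, h′(0) = 3.

f: a_k = 3, 9/2, -27/8, 81/16, -1215/128, 5103/256, -45927/1024, 216513/2048, …
f∘r: x↦r, Dx↦Dx/r' in L_f ⇒ L₀.
h=∫h₀ ⇒ L = L₀·Dx.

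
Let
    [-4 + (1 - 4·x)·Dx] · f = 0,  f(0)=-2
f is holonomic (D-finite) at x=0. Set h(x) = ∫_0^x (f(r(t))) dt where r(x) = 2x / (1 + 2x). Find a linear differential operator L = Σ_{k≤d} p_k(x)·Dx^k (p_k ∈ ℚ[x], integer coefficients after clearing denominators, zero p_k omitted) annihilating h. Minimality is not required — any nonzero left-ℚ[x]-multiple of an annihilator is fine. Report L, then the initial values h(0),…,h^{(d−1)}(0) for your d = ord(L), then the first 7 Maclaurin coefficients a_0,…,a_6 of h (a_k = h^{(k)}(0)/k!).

L = 8·Dx + (-1 + 4·x + 12·x^2)·Dx^2  (order 2).
h: a_k = 0, -2, -8, -32, -144, -3456/5, -3456, …
ICs: h(0) = 0, h′(0) = -2.

f: a_k = -2, -8, -32, -128, -512, -2048, -8192, …
Change of var in L_f (x↦r) gives L₀.
Integrate: L := L₀·Dx.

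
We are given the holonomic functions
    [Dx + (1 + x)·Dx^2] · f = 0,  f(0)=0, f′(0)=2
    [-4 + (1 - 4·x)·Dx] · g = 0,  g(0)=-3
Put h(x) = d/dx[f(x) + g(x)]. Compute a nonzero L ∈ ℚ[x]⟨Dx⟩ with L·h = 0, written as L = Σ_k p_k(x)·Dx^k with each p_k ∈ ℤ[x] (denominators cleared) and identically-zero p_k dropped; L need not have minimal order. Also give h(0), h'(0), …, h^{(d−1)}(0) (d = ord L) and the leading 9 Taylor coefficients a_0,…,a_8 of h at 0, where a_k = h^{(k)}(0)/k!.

f: a_k = 0, 2, -1, 2/3, -1/2, 2/5, -1/3, 2/7, -1/4, …
g: a_k = -3, -12, -48, -192, -768, -3072, -12288, -49152, -196608, …
Sum ⇒ L₀ = lclm(L_f,L_g) in ℚ(x)⟨Dx⟩.
h=h₀': d/dx-closure on L₀ ⇒ L.
L = (-112 - 32·x) + (-94 - 208·x - 64·x^2)·Dx + (9 - 23·x - 48·x^2 - 16·x^3)·Dx^2  (order 2).
h: a_k = -10, -98, -574, -3074, -15358, -73730, -344062, -1572866, -7077886, …
ICs: h(0) = -10, h′(0) = -98.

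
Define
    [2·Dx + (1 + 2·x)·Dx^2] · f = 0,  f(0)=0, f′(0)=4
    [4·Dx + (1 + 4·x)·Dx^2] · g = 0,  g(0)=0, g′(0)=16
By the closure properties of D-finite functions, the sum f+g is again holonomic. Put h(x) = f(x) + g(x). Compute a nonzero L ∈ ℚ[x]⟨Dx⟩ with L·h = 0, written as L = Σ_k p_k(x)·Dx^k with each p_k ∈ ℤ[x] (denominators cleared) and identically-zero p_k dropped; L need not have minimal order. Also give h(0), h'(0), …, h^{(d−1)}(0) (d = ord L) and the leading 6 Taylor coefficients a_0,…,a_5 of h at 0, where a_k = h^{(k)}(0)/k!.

L = 16·Dx + (12 + 32·x)·Dx^2 + (1 + 6·x + 8·x^2)·Dx^3  (order 3).
h: a_k = 0, 20, -36, 272/3, -264, 832, …
ICs: h(0) = 0, h′(0) = 20, h′′(0) = -72.

f: a_k = 0, 4, -4, 16/3, -8, 64/5, …
g: a_k = 0, 16, -32, 256/3, -256, 4096/5, …
L₀ := lclm(L_f,L_g); ord L₀ ≤ 2+2.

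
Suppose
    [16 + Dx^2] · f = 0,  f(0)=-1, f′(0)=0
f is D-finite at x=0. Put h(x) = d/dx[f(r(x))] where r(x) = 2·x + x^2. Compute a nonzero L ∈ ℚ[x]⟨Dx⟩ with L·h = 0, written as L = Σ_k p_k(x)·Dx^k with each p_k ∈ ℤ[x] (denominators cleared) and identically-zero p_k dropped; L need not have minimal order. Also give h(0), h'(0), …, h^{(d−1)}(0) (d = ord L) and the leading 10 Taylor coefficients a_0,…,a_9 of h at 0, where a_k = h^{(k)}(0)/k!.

f: a_k = -1, 0, 8, 0, -32/3, 0, 256/45, 0, -512/315, 0, …
L₀ from L_f via x↦r, Dx↦r'^{-1}Dx.
Differentiate: ansatz ord ≤ ord L₀ ⇒ L.
L = (67 + 256·x + 384·x^2 + 256·x^3 + 64·x^4) + (-3 - 3·x)·Dx + (1 + 2·x + x^2)·Dx^2  (order 2).
h: a_k = 0, 64, 96, -1952/3, -5120/3, 9728/15, 105728/15, 2365184/315, -237568/35, -64509952/2835, …
ICs: h(0) = 0, h′(0) = 64.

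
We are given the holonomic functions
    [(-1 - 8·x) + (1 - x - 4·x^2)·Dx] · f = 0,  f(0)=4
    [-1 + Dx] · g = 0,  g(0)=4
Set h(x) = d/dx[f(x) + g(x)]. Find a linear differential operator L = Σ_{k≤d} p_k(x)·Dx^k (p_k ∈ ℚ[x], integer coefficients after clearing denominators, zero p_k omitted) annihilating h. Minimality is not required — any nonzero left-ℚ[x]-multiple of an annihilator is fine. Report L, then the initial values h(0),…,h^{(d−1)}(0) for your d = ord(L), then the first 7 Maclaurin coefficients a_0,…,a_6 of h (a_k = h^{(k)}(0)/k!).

f: a_k = 4, 4, 20, 36, 116, 260, 724, …
g: a_k = 4, 4, 2, 2/3, 1/6, 1/30, 1/180, …
Sum ⇒ L₀ = lclm(L_f,L_g) in ℚ(x)⟨Dx⟩.
Derive L from L₀ (diff closure).
L = (44 + 466·x + 544·x^2 + 1728·x^3 + 384·x^4) + (-53 - 474·x - 599·x^2 - 1584·x^3 + 80·x^4 + 128·x^5)·Dx + (9 + 8·x + 55·x^2 - 144·x^3 - 464·x^4 - 128·x^5)·Dx^2  (order 2).
h: a_k = 8, 44, 110, 1394/3, 7801/6, 130321/30, 2222641/180, …
ICs: h(0) = 8, h′(0) = 44.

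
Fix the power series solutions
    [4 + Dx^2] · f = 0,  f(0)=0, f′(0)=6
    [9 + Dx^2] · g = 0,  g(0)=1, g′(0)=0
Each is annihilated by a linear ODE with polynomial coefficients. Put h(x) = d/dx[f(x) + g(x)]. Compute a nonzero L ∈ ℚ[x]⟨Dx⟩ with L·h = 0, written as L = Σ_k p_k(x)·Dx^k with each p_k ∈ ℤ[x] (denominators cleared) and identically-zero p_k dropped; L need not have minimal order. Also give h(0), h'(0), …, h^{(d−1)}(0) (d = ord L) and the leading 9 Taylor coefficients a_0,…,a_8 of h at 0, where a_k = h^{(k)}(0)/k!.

L = 36 + 13·Dx^2 + Dx^4  (order 4).
h: a_k = 6, -9, -12, 27/2, 4, -243/40, -8/15, 729/560, 4/105, …
ICs: h(0) = 6, h′(0) = -9, h′′(0) = -24, h′′′(0) = 81.

f: a_k = 0, 6, 0, -4, 0, 4/5, 0, -8/105, 0, …
g: a_k = 1, 0, -9/2, 0, 27/8, 0, -81/80, 0, 729/4480, …
Sum ⇒ L₀ = lclm(L_f,L_g) in ℚ(x)⟨Dx⟩.
h₀' ⇒ L via d/dx closure of L₀.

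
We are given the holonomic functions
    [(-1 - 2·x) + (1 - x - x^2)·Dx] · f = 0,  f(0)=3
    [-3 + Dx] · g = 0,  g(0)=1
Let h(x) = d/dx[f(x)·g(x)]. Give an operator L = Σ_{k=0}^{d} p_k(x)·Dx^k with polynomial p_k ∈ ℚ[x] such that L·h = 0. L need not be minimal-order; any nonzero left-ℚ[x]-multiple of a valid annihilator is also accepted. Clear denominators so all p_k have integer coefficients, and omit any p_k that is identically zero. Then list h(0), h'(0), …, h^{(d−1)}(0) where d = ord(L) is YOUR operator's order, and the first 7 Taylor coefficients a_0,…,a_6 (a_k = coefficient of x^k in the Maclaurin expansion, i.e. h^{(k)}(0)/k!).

f: a_k = 3, 3, 6, 9, 15, 24, 39, …
g: a_k = 1, 3, 9/2, 9/2, 27/8, 81/40, 81/80, …
Sym-product of L_f,L_g gives L₀ (≤ ord 1).
h=h₀': d/dx-closure on L₀ ⇒ L.
L = (19 - 6·x - 21·x^2 + 6·x^3 + 9·x^4) + (-4 + 5·x + 6·x^2 - 4·x^3 - 3·x^4)·Dx  (order 1).
h: a_k = 12, 57, 162, 741/2, 1527/2, 59607/40, 56331/20, …
ICs: h(0) = 12.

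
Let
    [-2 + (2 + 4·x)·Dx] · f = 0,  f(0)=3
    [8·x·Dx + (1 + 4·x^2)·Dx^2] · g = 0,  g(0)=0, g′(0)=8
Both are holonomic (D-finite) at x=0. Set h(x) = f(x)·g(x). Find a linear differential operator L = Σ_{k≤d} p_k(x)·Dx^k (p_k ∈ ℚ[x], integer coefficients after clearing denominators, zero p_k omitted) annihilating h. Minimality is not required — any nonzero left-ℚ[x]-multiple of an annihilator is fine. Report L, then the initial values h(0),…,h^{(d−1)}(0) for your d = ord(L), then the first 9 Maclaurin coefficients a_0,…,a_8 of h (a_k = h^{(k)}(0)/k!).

L = (3 - 8·x - 4·x^2) + (-2 + 4·x + 24·x^2 + 16·x^3)·Dx + (1 + 4·x + 8·x^2 + 16·x^3 + 16·x^4)·Dx^2  (order 2).
h: a_k = 0, 24, 24, -44, -20, 389/5, 409/5, -18853/70, -11167/70, …
ICs: h(0) = 0, h′(0) = 24.

f: a_k = 3, 3, -3/2, 3/2, -15/8, 21/8, -63/16, 99/16, -1287/128, …
g: a_k = 0, 8, 0, -32/3, 0, 128/5, 0, -512/7, 0, …
f·g: L₀ = L_f ⊗_s L_g, ord ≤ 1·2.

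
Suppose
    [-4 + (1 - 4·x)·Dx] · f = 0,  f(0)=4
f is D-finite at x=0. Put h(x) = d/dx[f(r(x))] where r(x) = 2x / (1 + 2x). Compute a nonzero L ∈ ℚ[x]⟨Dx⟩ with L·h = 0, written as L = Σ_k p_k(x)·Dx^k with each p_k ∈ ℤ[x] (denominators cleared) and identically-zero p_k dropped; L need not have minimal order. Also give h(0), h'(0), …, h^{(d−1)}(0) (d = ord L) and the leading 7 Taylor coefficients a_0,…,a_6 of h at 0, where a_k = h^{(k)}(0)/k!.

f: a_k = 4, 16, 64, 256, 1024, 4096, 16384, …
L₀ from L_f via x↦r, Dx↦r'^{-1}Dx.
h₀' ⇒ L via d/dx closure of L₀.
L = 12 + (-1 + 6·x)·Dx  (order 1).
h: a_k = 32, 384, 3456, 27648, 207360, 1492992, 10450944, …
ICs: h(0) = 32.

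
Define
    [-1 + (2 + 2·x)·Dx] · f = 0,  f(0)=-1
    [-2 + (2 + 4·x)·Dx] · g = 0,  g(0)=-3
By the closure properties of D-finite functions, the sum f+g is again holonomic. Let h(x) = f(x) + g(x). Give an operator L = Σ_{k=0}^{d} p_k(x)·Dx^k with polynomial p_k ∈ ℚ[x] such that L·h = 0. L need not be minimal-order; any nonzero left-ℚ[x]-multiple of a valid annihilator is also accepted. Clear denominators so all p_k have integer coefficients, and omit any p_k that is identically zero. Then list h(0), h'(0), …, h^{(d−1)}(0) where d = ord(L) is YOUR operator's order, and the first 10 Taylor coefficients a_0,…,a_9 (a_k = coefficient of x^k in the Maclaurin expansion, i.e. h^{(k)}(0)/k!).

L = -1 + (3 + 4·x)·Dx + (2 + 6·x + 4·x^2)·Dx^2  (order 2).
h: a_k = -4, -7/2, 13/8, -25/16, 245/128, -679/256, 4053/1024, -12705/2048, 329901/32768, -1098955/65536, …
ICs: h(0) = -4, h′(0) = -7/2.

f: a_k = -1, -1/2, 1/8, -1/16, 5/128, -7/256, 21/1024, -33/2048, 429/32768, -715/65536, …
g: a_k = -3, -3, 3/2, -3/2, 15/8, -21/8, 63/16, -99/16, 1287/128, -2145/128, …
h₀=f+g: left-lcm gives L₀, ord ≤ 2.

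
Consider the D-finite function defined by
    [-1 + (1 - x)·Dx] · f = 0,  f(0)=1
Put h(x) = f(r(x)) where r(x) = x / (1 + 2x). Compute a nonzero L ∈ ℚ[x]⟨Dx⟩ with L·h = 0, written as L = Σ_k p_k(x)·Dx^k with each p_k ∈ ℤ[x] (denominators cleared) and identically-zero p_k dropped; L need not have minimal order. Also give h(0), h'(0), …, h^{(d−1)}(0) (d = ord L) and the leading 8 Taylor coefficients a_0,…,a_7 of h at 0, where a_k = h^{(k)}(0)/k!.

L = -1 + (1 + 3·x + 2·x^2)·Dx  (order 1).
h: a_k = 1, 1, -1, 1, -1, 1, -1, 1, …
ICs: h(0) = 1.

f: a_k = 1, 1, 1, 1, 1, 1, 1, 1, …
h₀=f(r): pull back L_f along r ⇒ L₀.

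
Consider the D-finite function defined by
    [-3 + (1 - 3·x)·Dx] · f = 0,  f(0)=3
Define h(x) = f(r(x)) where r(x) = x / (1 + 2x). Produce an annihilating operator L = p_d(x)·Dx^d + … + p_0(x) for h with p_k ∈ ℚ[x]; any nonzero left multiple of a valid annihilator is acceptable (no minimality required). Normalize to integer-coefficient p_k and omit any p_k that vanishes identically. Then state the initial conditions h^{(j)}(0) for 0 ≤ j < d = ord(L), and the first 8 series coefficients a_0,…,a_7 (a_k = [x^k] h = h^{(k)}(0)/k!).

L = 3 + (-1 - x + 2·x^2)·Dx  (order 1).
h: a_k = 3, 9, 9, 9, 9, 9, 9, 9, …
ICs: h(0) = 3.

f: a_k = 3, 9, 27, 81, 243, 729, 2187, 6561, …
h₀=f(r): pull back L_f along r ⇒ L₀.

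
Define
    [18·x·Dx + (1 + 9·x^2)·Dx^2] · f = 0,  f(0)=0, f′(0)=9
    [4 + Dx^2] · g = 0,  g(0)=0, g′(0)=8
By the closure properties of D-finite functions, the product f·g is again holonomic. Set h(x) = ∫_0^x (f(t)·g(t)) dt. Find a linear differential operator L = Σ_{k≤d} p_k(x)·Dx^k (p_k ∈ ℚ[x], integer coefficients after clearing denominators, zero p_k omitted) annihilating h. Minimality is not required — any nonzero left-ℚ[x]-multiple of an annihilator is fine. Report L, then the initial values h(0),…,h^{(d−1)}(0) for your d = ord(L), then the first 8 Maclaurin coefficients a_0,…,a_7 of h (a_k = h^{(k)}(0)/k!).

f: a_k = 0, 9, 0, -27, 0, 729/5, 0, -6561/7, …
g: a_k = 0, 8, 0, -16/3, 0, 16/15, 0, -32/315, …
f·g: L₀ = L_f ⊗_s L_g, ord ≤ 2·2.
Integrate: L := L₀·Dx.
L = (2080 + 50256·x^2 + 89424·x^4 + 186624·x^6 + 419904·x^8)·Dx + (3168·x + 38880·x^3 + 139968·x^5 + 419904·x^7)·Dx^2 + (572 + 13788·x^2 + 33048·x^4 + 93312·x^6 + 209952·x^8)·Dx^3 + (792·x + 9720·x^3 + 34992·x^5 + 104976·x^7)·Dx^4 + (13 + 306·x^2 + 2673·x^4 + 11664·x^6 + 26244·x^8)·Dx^5  (order 5).
h: a_k = 0, 0, 0, 24, 0, -264/5, 0, 1320/7, …
ICs: h(0) = 0, h′(0) = 0, h′′(0) = 0, h′′′(0) = 144, h′′′′(0) = 0.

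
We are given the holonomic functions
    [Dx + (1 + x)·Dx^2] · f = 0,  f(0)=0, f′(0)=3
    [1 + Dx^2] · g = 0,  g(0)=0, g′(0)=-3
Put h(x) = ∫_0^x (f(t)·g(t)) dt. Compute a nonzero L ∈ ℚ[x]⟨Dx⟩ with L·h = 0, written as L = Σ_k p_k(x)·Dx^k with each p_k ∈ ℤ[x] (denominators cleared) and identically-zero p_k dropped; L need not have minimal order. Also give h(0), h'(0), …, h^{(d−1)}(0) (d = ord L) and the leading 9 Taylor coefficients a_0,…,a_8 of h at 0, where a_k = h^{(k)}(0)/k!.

f: a_k = 0, 3, -3/2, 1, -3/4, 3/5, -1/2, 3/7, -3/8, …
g: a_k = 0, -3, 0, 1/2, 0, -1/40, 0, 1/1680, 0, …
h₀=f·g: eliminate ⇒ L₀, order ≤ 2·2.
Integrate: L := L₀·Dx.
L = (-3 + 6·x + 19·x^2 + 16·x^3 + 4·x^4)·Dx + (4 + 20·x + 24·x^2 + 8·x^3)·Dx^2 + (20·x + 42·x^2 + 32·x^3 + 8·x^4)·Dx^3 + (4 + 20·x + 24·x^2 + 8·x^3)·Dx^4 + (3 + 14·x + 23·x^2 + 16·x^3 + 4·x^4)·Dx^5  (order 5).
h: a_k = 0, 0, 0, -3, 9/8, -3/10, 1/4, -11/56, 93/640, …
ICs: h(0) = 0, h′(0) = 0, h′′(0) = 0, h′′′(0) = -18, h′′′′(0) = 27.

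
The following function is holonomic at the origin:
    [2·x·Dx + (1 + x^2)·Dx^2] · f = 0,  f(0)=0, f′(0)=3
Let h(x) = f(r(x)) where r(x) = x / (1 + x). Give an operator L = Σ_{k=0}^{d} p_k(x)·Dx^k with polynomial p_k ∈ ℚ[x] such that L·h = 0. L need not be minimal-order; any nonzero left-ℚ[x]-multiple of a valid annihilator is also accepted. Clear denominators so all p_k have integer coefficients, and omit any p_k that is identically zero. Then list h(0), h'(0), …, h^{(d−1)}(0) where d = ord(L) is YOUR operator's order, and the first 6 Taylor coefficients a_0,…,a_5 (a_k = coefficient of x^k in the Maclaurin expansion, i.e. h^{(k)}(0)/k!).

f: a_k = 0, 3, 0, -1, 0, 3/5, …
Substitute x→r, Dx→(1/r')Dx; clear ⇒ L₀.
L = (2 + 4·x)·Dx + (1 + 2·x + 2·x^2)·Dx^2  (order 2).
h: a_k = 0, 3, -3, 2, 0, -12/5, …
ICs: h(0) = 0, h′(0) = 3.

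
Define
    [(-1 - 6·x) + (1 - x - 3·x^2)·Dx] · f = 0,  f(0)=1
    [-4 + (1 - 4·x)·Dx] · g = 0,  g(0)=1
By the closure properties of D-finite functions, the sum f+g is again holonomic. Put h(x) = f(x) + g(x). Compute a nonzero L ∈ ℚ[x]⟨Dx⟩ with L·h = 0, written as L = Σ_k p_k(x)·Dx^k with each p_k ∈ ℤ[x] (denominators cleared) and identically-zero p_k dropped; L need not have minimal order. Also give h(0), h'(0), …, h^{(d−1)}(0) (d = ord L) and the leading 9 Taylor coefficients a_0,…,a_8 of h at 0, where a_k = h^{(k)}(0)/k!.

L = (-72·x + 72·x^2 - 96·x^3) + (8 - 6·x - 66·x^2 + 112·x^3 - 192·x^4)·Dx + (-1 + 7·x - 15·x^2 + 10·x^3 + 20·x^4 - 48·x^5)·Dx^2  (order 2).
h: a_k = 2, 5, 20, 71, 275, 1064, 4193, 16601, 66044, …
ICs: h(0) = 2, h′(0) = 5.

f: a_k = 1, 1, 4, 7, 19, 40, 97, 217, 508, …
g: a_k = 1, 4, 16, 64, 256, 1024, 4096, 16384, 65536, …
L₀ := lclm(L_f,L_g); ord L₀ ≤ 1+1.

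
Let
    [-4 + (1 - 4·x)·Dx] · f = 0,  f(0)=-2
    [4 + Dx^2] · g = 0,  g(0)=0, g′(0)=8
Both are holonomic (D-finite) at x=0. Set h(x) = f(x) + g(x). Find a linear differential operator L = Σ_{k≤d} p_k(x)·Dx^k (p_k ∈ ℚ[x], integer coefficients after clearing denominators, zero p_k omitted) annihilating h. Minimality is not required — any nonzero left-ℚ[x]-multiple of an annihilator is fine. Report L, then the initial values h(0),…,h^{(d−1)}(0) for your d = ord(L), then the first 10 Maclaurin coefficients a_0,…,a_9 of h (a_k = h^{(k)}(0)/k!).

f: a_k = -2, -8, -32, -128, -512, -2048, -8192, -32768, -131072, -524288, …
g: a_k = 0, 8, 0, -16/3, 0, 16/15, 0, -32/315, 0, 16/2835, …
Sum ⇒ L₀ = lclm(L_f,L_g) in ℚ(x)⟨Dx⟩.
L = (400 - 128·x + 256·x^2) + (-36 + 176·x - 192·x^2 + 256·x^3)·Dx + (100 - 32·x + 64·x^2)·Dx^2 + (-9 + 44·x - 48·x^2 + 64·x^3)·Dx^3  (order 3).
h: a_k = -2, 0, -32, -400/3, -512, -30704/15, -8192, -10321952/315, -131072, -1486356464/2835, …
ICs: h(0) = -2, h′(0) = 0, h′′(0) = -64.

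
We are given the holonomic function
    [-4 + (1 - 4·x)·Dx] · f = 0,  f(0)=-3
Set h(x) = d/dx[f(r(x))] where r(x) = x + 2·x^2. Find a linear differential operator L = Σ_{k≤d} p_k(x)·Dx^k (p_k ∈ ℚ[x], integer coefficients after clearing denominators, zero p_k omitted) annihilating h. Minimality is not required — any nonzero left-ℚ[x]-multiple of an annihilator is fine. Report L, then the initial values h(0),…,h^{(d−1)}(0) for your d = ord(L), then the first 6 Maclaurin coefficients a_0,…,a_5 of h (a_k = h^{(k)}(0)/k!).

L = (12 + 48·x + 96·x^2) + (-1 + 24·x^2 + 32·x^3)·Dx  (order 1).
h: a_k = -12, -144, -1152, -8448, -57600, -377856, …
ICs: h(0) = -12.

f: a_k = -3, -12, -48, -192, -768, -3072, …
L₀ from L_f via x↦r, Dx↦r'^{-1}Dx.
h₀' ⇒ L via d/dx closure of L₀.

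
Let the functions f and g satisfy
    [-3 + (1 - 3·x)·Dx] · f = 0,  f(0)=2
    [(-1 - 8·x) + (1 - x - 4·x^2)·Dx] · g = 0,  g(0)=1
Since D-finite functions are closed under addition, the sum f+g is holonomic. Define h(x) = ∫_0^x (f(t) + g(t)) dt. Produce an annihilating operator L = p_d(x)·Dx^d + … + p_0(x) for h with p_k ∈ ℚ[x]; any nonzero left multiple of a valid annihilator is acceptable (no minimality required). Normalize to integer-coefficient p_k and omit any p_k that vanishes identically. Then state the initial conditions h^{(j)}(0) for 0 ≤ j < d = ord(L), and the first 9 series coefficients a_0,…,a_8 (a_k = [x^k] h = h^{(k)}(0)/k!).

L = (6 - 72·x + 144·x^2 - 144·x^3)·Dx + (4 - 84·x^2 + 252·x^3 - 288·x^4)·Dx^2 + (-1 + 8·x - 21·x^2 + 8·x^3 + 54·x^4 - 72·x^5)·Dx^3  (order 3).
h: a_k = 0, 3, 7/2, 23/3, 63/4, 191/5, 551/6, 1639/7, 4815/8, …
ICs: h(0) = 0, h′(0) = 3, h′′(0) = 7.

f: a_k = 2, 6, 18, 54, 162, 486, 1458, 4374, 13122, …
g: a_k = 1, 1, 5, 9, 29, 65, 181, 441, 1165, …
h₀=f+g: left-lcm gives L₀, ord ≤ 2.
h=∫₀ˣh₀: take L = L₀·Dx.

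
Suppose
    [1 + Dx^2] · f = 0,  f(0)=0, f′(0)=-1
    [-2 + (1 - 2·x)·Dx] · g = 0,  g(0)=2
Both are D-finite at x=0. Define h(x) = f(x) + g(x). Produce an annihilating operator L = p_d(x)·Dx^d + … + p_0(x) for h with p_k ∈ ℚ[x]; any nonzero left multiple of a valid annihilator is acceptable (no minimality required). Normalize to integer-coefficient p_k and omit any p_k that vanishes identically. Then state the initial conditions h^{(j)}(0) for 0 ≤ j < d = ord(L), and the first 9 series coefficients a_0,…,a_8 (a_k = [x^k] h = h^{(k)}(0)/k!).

L = (-50 + 8·x - 8·x^2) + (9 - 22·x + 12·x^2 - 8·x^3)·Dx + (-50 + 8·x - 8·x^2)·Dx^2 + (9 - 22·x + 12·x^2 - 8·x^3)·Dx^3  (order 3).
h: a_k = 2, 3, 8, 97/6, 32, 7679/120, 128, 1290241/5040, 512, …
ICs: h(0) = 2, h′(0) = 3, h′′(0) = 16.

f: a_k = 0, -1, 0, 1/6, 0, -1/120, 0, 1/5040, 0, …
g: a_k = 2, 4, 8, 16, 32, 64, 128, 256, 512, …
f+g: L₀ = lclm(L_f,L_g), ord ≤ 2+1.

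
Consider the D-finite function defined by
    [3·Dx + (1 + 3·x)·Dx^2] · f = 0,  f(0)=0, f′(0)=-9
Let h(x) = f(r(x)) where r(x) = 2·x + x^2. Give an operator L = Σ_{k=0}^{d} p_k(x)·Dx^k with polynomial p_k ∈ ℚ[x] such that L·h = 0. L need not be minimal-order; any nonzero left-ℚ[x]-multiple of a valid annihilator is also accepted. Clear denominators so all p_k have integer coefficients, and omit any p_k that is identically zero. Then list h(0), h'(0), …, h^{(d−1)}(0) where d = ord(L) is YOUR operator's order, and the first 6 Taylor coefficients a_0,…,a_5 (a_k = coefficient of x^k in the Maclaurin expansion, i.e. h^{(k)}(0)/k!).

L = (5 + 6·x + 3·x^2)·Dx + (1 + 7·x + 9·x^2 + 3·x^3)·Dx^2  (order 2).
h: a_k = 0, -18, 45, -162, 1323/2, -14418/5, …
ICs: h(0) = 0, h′(0) = -18.

f: a_k = 0, -9, 27/2, -27, 243/4, -729/5, …
f∘r: x↦r, Dx↦Dx/r' in L_f ⇒ L₀.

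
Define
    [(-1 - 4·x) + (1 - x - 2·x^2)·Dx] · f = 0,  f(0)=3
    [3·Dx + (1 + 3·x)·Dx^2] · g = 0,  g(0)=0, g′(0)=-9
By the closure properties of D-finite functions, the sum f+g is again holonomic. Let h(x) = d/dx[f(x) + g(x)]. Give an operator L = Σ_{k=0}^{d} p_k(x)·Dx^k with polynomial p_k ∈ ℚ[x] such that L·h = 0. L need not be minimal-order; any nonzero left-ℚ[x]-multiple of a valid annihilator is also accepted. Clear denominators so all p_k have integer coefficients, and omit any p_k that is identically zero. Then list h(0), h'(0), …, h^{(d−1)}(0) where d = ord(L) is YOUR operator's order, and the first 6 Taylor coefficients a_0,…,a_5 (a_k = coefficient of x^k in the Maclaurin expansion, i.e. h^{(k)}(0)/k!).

f: a_k = 3, 3, 9, 15, 33, 63, …
g: a_k = 0, -9, 27/2, -27, 243/4, -729/5, …
Weyl lclm of L_f,L_g ⇒ L₀ (ord ≤ 3).
Differentiate: ansatz ord ≤ ord L₀ ⇒ L.
L = (66 + 270·x + 576·x^2 + 336·x^3 + 288·x^4) + (4 + 96·x + 492·x^2 + 832·x^3 + 696·x^4 + 480·x^5)·Dx + (-3 - 19·x - 25·x^2 + 39·x^3 + 116·x^4 + 164·x^5 + 96·x^6)·Dx^2  (order 2).
h: a_k = -6, 45, -36, 375, -414, 2961, …
ICs: h(0) = -6, h′(0) = 45.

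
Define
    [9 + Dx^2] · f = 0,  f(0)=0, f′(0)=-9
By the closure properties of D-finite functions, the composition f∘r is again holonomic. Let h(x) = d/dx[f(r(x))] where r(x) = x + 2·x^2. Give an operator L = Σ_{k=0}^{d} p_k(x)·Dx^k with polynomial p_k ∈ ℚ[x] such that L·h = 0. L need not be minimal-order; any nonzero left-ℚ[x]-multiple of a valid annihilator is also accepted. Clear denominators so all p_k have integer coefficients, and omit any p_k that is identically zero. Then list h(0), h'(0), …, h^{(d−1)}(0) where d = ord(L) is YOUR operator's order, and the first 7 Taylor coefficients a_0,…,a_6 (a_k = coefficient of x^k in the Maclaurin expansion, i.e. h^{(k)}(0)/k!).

f: a_k = 0, -9, 0, 27/2, 0, -243/40, 0, …
L₀ from L_f via x↦r, Dx↦r'^{-1}Dx.
Derive L from L₀ (diff closure).
L = (57 + 144·x + 864·x^2 + 2304·x^3 + 2304·x^4) + (-12 - 48·x)·Dx + (1 + 8·x + 16·x^2)·Dx^2  (order 2).
h: a_k = -9, -36, 81/2, 324, 6237/8, 567/2, -135351/80, …
ICs: h(0) = -9, h′(0) = -36.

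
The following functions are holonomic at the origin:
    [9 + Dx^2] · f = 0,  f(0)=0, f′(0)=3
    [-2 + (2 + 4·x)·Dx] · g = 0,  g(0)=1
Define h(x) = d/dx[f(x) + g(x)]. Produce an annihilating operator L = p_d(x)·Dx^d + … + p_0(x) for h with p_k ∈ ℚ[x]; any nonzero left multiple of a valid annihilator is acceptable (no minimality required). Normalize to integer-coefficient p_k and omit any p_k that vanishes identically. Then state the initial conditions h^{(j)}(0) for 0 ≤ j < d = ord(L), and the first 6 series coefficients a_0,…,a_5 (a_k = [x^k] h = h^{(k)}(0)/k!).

f: a_k = 0, 3, 0, -9/2, 0, 81/40, …
g: a_k = 1, 1, -1/2, 1/2, -5/8, 7/8, …
f+g: L₀ = lclm(L_f,L_g), ord ≤ 2+1.
h₀' ⇒ L via d/dx closure of L₀.
L = (-18 - 27·x - 27·x^2) + (-9 - 45·x - 81·x^2 - 54·x^3)·Dx + (-2 - 3·x - 3·x^2)·Dx^2 + (-1 - 5·x - 9·x^2 - 6·x^3)·Dx^3  (order 3).
h: a_k = 4, -1, -12, -5/2, 29/2, -63/8, …
ICs: h(0) = 4, h′(0) = -1, h′′(0) = -24.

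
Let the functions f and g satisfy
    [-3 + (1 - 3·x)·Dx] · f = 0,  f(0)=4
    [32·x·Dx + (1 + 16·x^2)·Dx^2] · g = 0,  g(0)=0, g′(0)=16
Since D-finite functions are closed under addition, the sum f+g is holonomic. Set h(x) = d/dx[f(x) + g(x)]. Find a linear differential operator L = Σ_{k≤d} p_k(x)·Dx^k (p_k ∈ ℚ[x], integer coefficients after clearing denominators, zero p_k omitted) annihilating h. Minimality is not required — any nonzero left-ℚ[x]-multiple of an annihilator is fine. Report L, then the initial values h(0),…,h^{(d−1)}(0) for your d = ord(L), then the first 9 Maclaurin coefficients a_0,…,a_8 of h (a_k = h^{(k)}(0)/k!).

f: a_k = 4, 12, 36, 108, 324, 972, 2916, 8748, 26244, …
g: a_k = 0, 16, 0, -256/3, 0, 4096/5, 0, -65536/7, 0, …
h₀=f+g: left-lcm gives L₀, ord ≤ 3.
h₀' ⇒ L via d/dx closure of L₀.
L = (-96 + 1152·x + 4608·x^2) + (43 - 96·x + 240·x^2 + 4608·x^3)·Dx + (-3 - 7·x - 112·x^3 + 768·x^4)·Dx^2  (order 2).
h: a_k = 28, 72, 68, 1296, 8956, 17496, -4300, 209952, 1757164, …
ICs: h(0) = 28, h′(0) = 72.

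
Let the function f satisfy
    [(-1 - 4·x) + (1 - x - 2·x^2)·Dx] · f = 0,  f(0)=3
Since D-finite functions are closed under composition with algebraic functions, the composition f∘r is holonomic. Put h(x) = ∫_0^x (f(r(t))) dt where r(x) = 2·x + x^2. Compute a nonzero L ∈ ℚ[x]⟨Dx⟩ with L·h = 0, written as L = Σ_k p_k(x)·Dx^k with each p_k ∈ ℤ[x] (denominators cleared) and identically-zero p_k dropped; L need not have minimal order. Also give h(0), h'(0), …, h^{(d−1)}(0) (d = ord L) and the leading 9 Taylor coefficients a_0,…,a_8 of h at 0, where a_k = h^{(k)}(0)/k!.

L = (2 + 16·x + 8·x^2)·Dx + (-1 + 3·x + 6·x^2 + 2·x^3)·Dx^2  (order 2).
h: a_k = 0, 3, 3, 13, 39, 717/5, 527, 14103/7, 7839, …
ICs: h(0) = 0, h′(0) = 3.

f: a_k = 3, 3, 9, 15, 33, 63, 129, 255, 513, …
f∘r: x↦r, Dx↦Dx/r' in L_f ⇒ L₀.
h=∫h₀ ⇒ L = L₀·Dx.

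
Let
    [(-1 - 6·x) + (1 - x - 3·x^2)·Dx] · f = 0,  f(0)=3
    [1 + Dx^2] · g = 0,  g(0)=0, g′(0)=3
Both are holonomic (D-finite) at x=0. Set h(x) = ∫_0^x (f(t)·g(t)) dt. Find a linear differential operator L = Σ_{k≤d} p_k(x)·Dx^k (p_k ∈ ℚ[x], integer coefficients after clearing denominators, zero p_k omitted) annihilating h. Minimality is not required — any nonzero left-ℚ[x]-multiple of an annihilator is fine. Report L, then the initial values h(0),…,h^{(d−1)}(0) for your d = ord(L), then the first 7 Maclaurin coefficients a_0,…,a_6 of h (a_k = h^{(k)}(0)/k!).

L = (5 + x + 3·x^2)·Dx + (2 + 12·x)·Dx^2 + (-1 + x + 3·x^2)·Dx^3  (order 3).
h: a_k = 0, 0, 9/2, 3, 69/8, 123/10, 2201/80, …
ICs: h(0) = 0, h′(0) = 0, h′′(0) = 9.

f: a_k = 3, 3, 12, 21, 57, 120, 291, …
g: a_k = 0, 3, 0, -1/2, 0, 1/40, 0, …
f·g: L₀ = L_f ⊗_s L_g, ord ≤ 1·2.
Integrate: L := L₀·Dx.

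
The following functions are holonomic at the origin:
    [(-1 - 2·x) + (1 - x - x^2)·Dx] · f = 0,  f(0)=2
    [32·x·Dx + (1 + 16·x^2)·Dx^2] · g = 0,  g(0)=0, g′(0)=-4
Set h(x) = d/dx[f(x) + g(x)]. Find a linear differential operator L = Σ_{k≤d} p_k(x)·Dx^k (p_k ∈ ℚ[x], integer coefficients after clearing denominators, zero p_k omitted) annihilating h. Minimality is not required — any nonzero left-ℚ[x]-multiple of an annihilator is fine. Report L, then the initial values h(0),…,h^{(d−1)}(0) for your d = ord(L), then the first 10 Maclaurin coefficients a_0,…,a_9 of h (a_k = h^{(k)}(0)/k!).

f: a_k = 2, 2, 4, 6, 10, 16, 26, 42, 68, 110, …
g: a_k = 0, -4, 0, 64/3, 0, -1024/5, 0, 16384/7, 0, -262144/9, …
f+g: L₀ = lclm(L_f,L_g), ord ≤ 1+2.
Derive L from L₀ (diff closure).
L = (-64 + 256·x + 3904·x^2 + 6912·x^3 + 9696·x^4 + 1536·x^6) + (25 + 24·x - 542·x^2 + 780·x^3 + 6800·x^4 + 6560·x^5 + 768·x^6 + 1536·x^7)·Dx + (-2 - 17·x - 62·x^2 - 202·x^3 - 445·x^4 + 1136·x^5 + 576·x^6 + 256·x^7 + 256·x^8)·Dx^2  (order 2).
h: a_k = -2, 8, 82, 40, -944, 156, 16678, 544, -261154, 1780, …
ICs: h(0) = -2, h′(0) = 8.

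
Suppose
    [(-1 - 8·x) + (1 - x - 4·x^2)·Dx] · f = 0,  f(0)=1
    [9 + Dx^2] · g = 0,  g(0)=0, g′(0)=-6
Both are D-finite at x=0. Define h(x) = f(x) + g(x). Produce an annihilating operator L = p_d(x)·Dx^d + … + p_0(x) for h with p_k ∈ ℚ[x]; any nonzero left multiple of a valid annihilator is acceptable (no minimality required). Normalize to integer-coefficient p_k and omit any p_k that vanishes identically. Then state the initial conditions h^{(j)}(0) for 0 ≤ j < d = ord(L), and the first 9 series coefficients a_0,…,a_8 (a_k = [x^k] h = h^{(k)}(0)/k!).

L = (567 + 4806·x + 3321·x^2 + 9936·x^3 + 6480·x^4 + 10368·x^5) + (-171 + 117·x + 441·x^2 - 135·x^3 + 540·x^4 + 3888·x^5 + 5184·x^6)·Dx + (63 + 534·x + 369·x^2 + 1104·x^3 + 720·x^4 + 1152·x^5)·Dx^2 + (-19 + 13·x + 49·x^2 - 15·x^3 + 60·x^4 + 432·x^5 + 576·x^6)·Dx^3  (order 3).
h: a_k = 1, -5, 5, 18, 29, 1219/20, 181, 123723/280, 1165, …
ICs: h(0) = 1, h′(0) = -5, h′′(0) = 10.

f: a_k = 1, 1, 5, 9, 29, 65, 181, 441, 1165, …
g: a_k = 0, -6, 0, 9, 0, -81/20, 0, 243/280, 0, …
Sum ⇒ L₀ = lclm(L_f,L_g) in ℚ(x)⟨Dx⟩.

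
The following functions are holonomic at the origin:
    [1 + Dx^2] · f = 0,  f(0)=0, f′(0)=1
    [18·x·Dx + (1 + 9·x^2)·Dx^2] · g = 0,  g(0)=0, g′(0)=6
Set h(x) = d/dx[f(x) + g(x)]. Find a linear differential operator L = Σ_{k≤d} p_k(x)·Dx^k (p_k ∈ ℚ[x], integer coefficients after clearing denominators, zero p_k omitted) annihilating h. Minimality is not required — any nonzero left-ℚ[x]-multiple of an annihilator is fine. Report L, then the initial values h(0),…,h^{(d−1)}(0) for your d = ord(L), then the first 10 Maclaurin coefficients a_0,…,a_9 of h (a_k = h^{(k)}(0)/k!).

L = (-1926·x + 17820·x^3 + 1458·x^5) + (-17 + 351·x^2 + 4617·x^4 + 729·x^6)·Dx + (-1926·x + 17820·x^3 + 1458·x^5)·Dx^2 + (-17 + 351·x^2 + 4617·x^4 + 729·x^6)·Dx^3  (order 3).
h: a_k = 7, 0, -109/2, 0, 11665/24, 0, -3149281/720, 0, 1587237121/40320, 0, …
ICs: h(0) = 7, h′(0) = 0, h′′(0) = -109.

f: a_k = 0, 1, 0, -1/6, 0, 1/120, 0, -1/5040, 0, 1/362880, …
g: a_k = 0, 6, 0, -18, 0, 486/5, 0, -4374/7, 0, 4374, …
Weyl lclm of L_f,L_g ⇒ L₀ (ord ≤ 4).
h₀' ⇒ L via d/dx closure of L₀.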